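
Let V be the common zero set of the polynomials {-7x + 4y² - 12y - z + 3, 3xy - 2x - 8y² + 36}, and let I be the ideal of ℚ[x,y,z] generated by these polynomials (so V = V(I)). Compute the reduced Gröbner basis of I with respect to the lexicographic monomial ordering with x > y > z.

The reduced Gröbner basis is the canonical form of the ideal for this ordering.

f_1 = -7x + 4y² - 12y - z + 3, LT = x.
f_2 = 3xy - 2x - 8y² + 36, LT = xy.

S(f_1,f_2): lcm = xy. S = ⅔x - 4/7y³ + 92/21y² + 1/7yz - 3/7y - 12.
  leading term x: subtract (-2/21)·f_1 from ⅔x - 4/7y³ + 92/21y² + 1/7yz - 3/7y - 12 → -4/7y³ + 100/21y² + 1/7yz - 11/7y - 2/21z - 82/7
  leading term y³: no divisor's leading term divides it; move -4/7y³ to the remainder.
  leading term y²: no divisor's leading term divides it; move 100/21y² to the remainder.
  leading term yz: no divisor's leading term divides it; move 1/7yz to the remainder.
  leading term y: no divisor's leading term divides it; move -11/7y to the remainder.
  leading term z: no divisor's leading term divides it; move -2/21z to the remainder.
  leading term 1: no divisor's leading term divides it; move -82/7 to the remainder.
  remainder -4/7y³ + 100/21y² + 1/7yz - 11/7y - 2/21z - 82/7 ≠ 0; add g_3 = -4/7y³ + 100/21y² + 1/7yz - 11/7y - 2/21z - 82/7 to the basis.

The other S-polynomials (S(f_1,g_3), S(f_2,g_3)) all reduce to 0 modulo the current basis, so we have a Gröbner basis.
Inter-reduce: drop elements whose leading term is divisible by another's, tail-reduce, and make monic.

G = {x - 4/7y² + 12/7y + 1/7z - 3/7, y³ - 25/3y² - ¼yz + 11/4y + ⅙z + 41/2}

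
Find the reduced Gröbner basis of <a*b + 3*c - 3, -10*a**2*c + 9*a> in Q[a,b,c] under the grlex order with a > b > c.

G = {a**2*c - 9/10*a, a*c**2 - a*c - 9/10*c + 9/10, c**3 + 3/10*b*c - 2*c**2 - 3/10*b + c, a*b + 3*c - 3}

f_1 = a*b + 3*c - 3, LT = a*b.
f_2 = -10*a**2*c + 9*a, LT = a**2*c.

S(f_1,f_2): lcm = a**2*b*c. S = 3*a*c**2 + 9/10*a*b - 3*a*c.
  reduce S modulo (f_1, f_2):
  remainder 3*a*c**2 - 3*a*c - 27/10*c + 27/10 ≠ 0; add g_3 = 3*a*c**2 - 3*a*c - 27/10*c + 27/10 to the basis.

S(f_1,g_3): lcm = a*b*c**2. S = a*b*c + 3*c**3 + 9/10*b*c - 3*c**2 - 9/10*b.
  reduce S modulo (f_1, f_2, g_3):
  remainder 3*c**3 + 9/10*b*c - 6*c**2 - 9/10*b + 3*c ≠ 0; add g_4 = 3*c**3 + 9/10*b*c - 6*c**2 - 9/10*b + 3*c to the basis.

The other S-polynomials (S(f_2,g_3), S(f_1,g_4), S(f_2,g_4), S(g_3,g_4)) all reduce to 0 modulo the current basis, so we have a Gröbner basis.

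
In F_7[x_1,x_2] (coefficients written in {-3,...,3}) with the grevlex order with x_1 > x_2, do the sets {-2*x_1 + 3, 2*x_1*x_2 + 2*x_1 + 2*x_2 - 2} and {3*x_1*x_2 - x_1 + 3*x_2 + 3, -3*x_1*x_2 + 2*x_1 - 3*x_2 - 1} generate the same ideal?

Since reduced Gröbner bases are canonical representatives of ideals under a given ordering, it suffices to compute and compare them.
Buchberger on the first generating set:
f_1 = -2*x_1 + 3, LT = x_1.
f_2 = 2*x_1*x_2 + 2*x_1 + 2*x_2 - 2, LT = x_1*x_2.

S(f_1,f_2): lcm = x_1*x_2. S = -x_1 + x_2 + 1.
  reduce S modulo (f_1, f_2):
  remainder x_2 + 3 ≠ 0; add g_3 = x_2 + 3 to the basis.

The other S-polynomials (S(f_1,g_3), S(f_2,g_3)) all reduce to 0 modulo the current basis, so we have a Gröbner basis.
Inter-reduce: drop elements whose leading term is divisible by another's, tail-reduce, and make monic.
Reduced Gröbner basis: {x_1 + 2, x_2 + 3}.

Buchberger on the second generating set:
h_1 = 3*x_1*x_2 - x_1 + 3*x_2 + 3, LT = x_1*x_2.
h_2 = -3*x_1*x_2 + 2*x_1 - 3*x_2 - 1, LT = x_1*x_2.

S(h_1,h_2): lcm = x_1*x_2. S = -2*x_1 + 3.
  reduce S modulo (h_1, h_2):
  remainder -2*x_1 + 3 ≠ 0; add k_3 = -2*x_1 + 3 to the basis.

S(h_1,k_3): lcm = x_1*x_2. S = 2*x_1 - x_2 + 1.
  reduce S modulo (h_1, h_2, k_3):
  remainder -x_2 - 3 ≠ 0; add k_4 = -x_2 - 3 to the basis.

The other S-polynomials (S(h_2,k_3), S(h_1,k_4), S(h_2,k_4), S(k_3,k_4)) all reduce to 0 modulo the current basis, so we have a Gröbner basis.
Inter-reduce: drop elements whose leading term is divisible by another's, tail-reduce, and make monic.
Reduced Gröbner basis: {x_1 + 2, x_2 + 3}.

The two bases agree; hence the ideals are identical.
The choice of monomial ordering does not affect the verdict — as long as both bases are computed under the same ordering, their equality decides ideal equality.

Yes, the ideals are equal.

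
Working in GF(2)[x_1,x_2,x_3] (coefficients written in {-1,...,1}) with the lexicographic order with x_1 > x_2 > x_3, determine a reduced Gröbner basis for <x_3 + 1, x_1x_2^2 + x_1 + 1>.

f_1 = x_3 + 1, LT = x_3.
f_2 = x_1x_2^2 + x_1 + 1, LT = x_1x_2^2.

S(f_1,f_2): leading monomials are coprime, so the S-polynomial reduces to 0 (Buchberger's first criterion).
Every S-polynomial of the final basis reduces to 0, so we have a Gröbner basis.

G = {x_1x_2^2 + x_1 + 1, x_3 + 1}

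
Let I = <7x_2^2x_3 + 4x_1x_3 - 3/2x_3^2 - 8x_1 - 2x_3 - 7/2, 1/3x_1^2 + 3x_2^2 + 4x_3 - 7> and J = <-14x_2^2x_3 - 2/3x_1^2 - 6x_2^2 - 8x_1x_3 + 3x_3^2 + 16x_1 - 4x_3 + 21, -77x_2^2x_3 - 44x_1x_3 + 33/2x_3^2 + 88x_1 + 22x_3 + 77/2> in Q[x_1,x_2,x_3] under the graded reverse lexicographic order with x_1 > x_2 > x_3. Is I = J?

Equality of ideals is decidable: compute both reduced Gröbner bases (unique for the ordering) and check whether they agree.
Buchberger on the first generating set:
f_1 = 7x_2^2x_3 + 4x_1x_3 - 3/2x_3^2 - 8x_1 - 2x_3 - 7/2, LT = x_2^2x_3.
f_2 = 1/3x_1^2 + 3x_2^2 + 4x_3 - 7, LT = x_1^2.

S(f_1,f_2): leading monomials are coprime, so the S-polynomial reduces to 0 (Buchberger's first criterion).
Every S-polynomial of the final basis reduces to 0, so we have a Gröbner basis.
Inter-reduce: drop elements whose leading term is divisible by another's, tail-reduce, and make monic.
Reduced Gröbner basis: {x_2^2x_3 + 4/7x_1x_3 - 3/14x_3^2 - 8/7x_1 - 2/7x_3 - 1/2, x_1^2 + 9x_2^2 + 12x_3 - 21}.

Buchberger on the second generating set:
h_1 = -14x_2^2x_3 - 2/3x_1^2 - 6x_2^2 - 8x_1x_3 + 3x_3^2 + 16x_1 - 4x_3 + 21, LT = x_2^2x_3.
h_2 = -77x_2^2x_3 - 44x_1x_3 + 33/2x_3^2 + 88x_1 + 22x_3 + 77/2, LT = x_2^2x_3.

S(h_1,h_2): lcm = x_2^2x_3. S = 1/21x_1^2 + 3/7x_2^2 + 4/7x_3 - 1.
  leading term x_1^2: no divisor's leading term divides it; move 1/21x_1^2 to the remainder.
  leading term x_2^2: no divisor's leading term divides it; move 3/7x_2^2 to the remainder.
  leading term x_3: no divisor's leading term divides it; move 4/7x_3 to the remainder.
  leading term 1: no divisor's leading term divides it; move -1 to the remainder.
  remainder 1/21x_1^2 + 3/7x_2^2 + 4/7x_3 - 1 ≠ 0; add k_3 = 1/21x_1^2 + 3/7x_2^2 + 4/7x_3 - 1 to the basis.

S(h_1,k_3): leading monomials are coprime, so the S-polynomial reduces to 0 (Buchberger's first criterion).
S(h_2,k_3): leading monomials are coprime, so the S-polynomial reduces to 0 (Buchberger's first criterion).
Every S-polynomial of the final basis reduces to 0, so we have a Gröbner basis.
Inter-reduce: drop elements whose leading term is divisible by another's, tail-reduce, and make monic.
Reduced Gröbner basis: {x_2^2x_3 + 4/7x_1x_3 - 3/14x_3^2 - 8/7x_1 - 2/7x_3 - 1/2, x_1^2 + 9x_2^2 + 12x_3 - 21}.

The two bases agree; hence the ideals are identical.

Yes, the ideals are equal.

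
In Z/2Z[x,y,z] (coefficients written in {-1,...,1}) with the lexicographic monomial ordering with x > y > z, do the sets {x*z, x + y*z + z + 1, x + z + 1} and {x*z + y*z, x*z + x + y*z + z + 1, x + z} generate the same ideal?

No, the ideals differ.

For a fixed monomial order, each ideal has a unique reduced Gröbner basis; comparing bases decides equality.
Buchberger on the first generating set:
f_1 = x*z, LT = x*z.
f_2 = x + y*z + z + 1, LT = x.
f_3 = x + z + 1, LT = x.

S(f_1,f_2): lcm = x*z. S = y*z**2 + z**2 + z.
  leading term y*z**2: no divisor's leading term divides it; move y*z**2 to the remainder.
  leading term z**2: no divisor's leading term divides it; move z**2 to the remainder.
  leading term z: no divisor's leading term divides it; move z to the remainder.
  remainder y*z**2 + z**2 + z ≠ 0; add g_4 = y*z**2 + z**2 + z to the basis.

S(f_1,f_3): lcm = x*z. S = z**2 + z.
  leading term z**2: no divisor's leading term divides it; move z**2 to the remainder.
  leading term z: no divisor's leading term divides it; move z to the remainder.
  remainder z**2 + z ≠ 0; add g_5 = z**2 + z to the basis.

S(f_2,f_3): lcm = x. S = y*z.
  leading term y*z: no divisor's leading term divides it; move y*z to the remainder.
  remainder y*z ≠ 0; add g_6 = y*z to the basis.

The other S-polynomials (S(f_1,g_4), S(f_2,g_4), S(f_3,g_4), S(f_1,g_5), S(f_2,g_5), S(f_3,g_5), S(g_4,g_5), S(f_1,g_6), S(f_2,g_6), S(f_3,g_6), S(g_4,g_6), S(g_5,g_6)) all reduce to 0 modulo the current basis, so we have a Gröbner basis.
Inter-reduce: drop elements whose leading term is divisible by another's, tail-reduce, and make monic.
Reduced Gröbner basis: {x + z + 1, y*z, z**2 + z}.

Buchberger on the second generating set:
h_1 = x*z + y*z, LT = x*z.
h_2 = x*z + x + y*z + z + 1, LT = x*z.
h_3 = x + z, LT = x.

S(h_1,h_2): lcm = x*z. S = x + z + 1.
  leading term x: subtract (1)·h_3 from x + z + 1 → 1
  leading term 1: no divisor's leading term divides it; move 1 to the remainder.
  remainder 1 ≠ 0; add k_4 = 1 to the basis.

The other S-polynomials (S(h_1,h_3), S(h_2,h_3), S(h_1,k_4), S(h_2,k_4), S(h_3,k_4)) all reduce to 0 modulo the current basis, so we have a Gröbner basis.
Inter-reduce: drop elements whose leading term is divisible by another's, tail-reduce, and make monic.
Reduced Gröbner basis: {1}.

Since the reduced bases disagree, the two ideals are not the same.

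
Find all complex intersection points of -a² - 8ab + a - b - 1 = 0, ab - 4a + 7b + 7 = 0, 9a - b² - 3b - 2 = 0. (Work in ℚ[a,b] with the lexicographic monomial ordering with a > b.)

{(0, -1)}

Compute a lex Gröbner basis by Buchberger's algorithm.
f_1 = -a² - 8ab + a - b - 1, LT = a².
f_2 = ab - 4a + 7b + 7, LT = ab.
f_3 = 9a - b² - 3b - 2, LT = a.

S(f_1,f_2): lcm = a²b. S = 4a² + 8ab² - 8ab - 7a + b² + b.
  reduce S modulo (f_1, f_2, f_3):
  remainder -530/9b² - 44/3b + 398/9 ≠ 0; add h_4 = -530/9b² - 44/3b + 398/9 to the basis.

S(f_1,f_3): lcm = a². S = 1/9ab² + 25/3ab - 7/9a + b + 1.
  reduce S modulo (f_1, f_2, f_3, h_4):
  remainder -120524/2385b - 120524/2385 ≠ 0; add h_5 = -120524/2385b - 120524/2385 to the basis.

The other S-polynomials (S(f_2,f_3), S(f_1,h_4), S(f_2,h_4), S(f_3,h_4), S(f_1,h_5), S(f_2,h_5), S(f_3,h_5), S(h_4,h_5)) all reduce to 0 modulo the current basis, so we have a Gröbner basis.
Inter-reduce: drop elements whose leading term is divisible by another's, tail-reduce, and make monic.
Reduced Gröbner basis: {a, b + 1}.

A lex Gröbner basis eliminates variables successively. Here b + 1 depends only on b, with roots {-1}; lifting each root through the earlier basis elements recovers the full solutions.
  b = -1: the earlier basis element becomes a = 0, giving a = 0 — point (0, -1).
This is the nonlinear analogue of row-reducing a linear system.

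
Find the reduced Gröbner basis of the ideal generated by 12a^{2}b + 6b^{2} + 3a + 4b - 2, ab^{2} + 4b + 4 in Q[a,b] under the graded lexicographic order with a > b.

f_1 = 12a^{2}b + 6b^{2} + 3a + 4b - 2, LT = a^{2}b.
f_2 = ab^{2} + 4b + 4, LT = ab^{2}.

S(f_1,f_2): lcm = a^{2}b^{2}. S = \tfrac{1}{2}b^{3} - \tfrac{15}{4}ab + \tfrac{1}{3}b^{2} - 4a - \tfrac{1}{6}b.
  leading term b^{3}: no divisor's leading term divides it; move \tfrac{1}{2}b^{3} to the remainder.
  leading term ab: no divisor's leading term divides it; move -\tfrac{15}{4}ab to the remainder.
  leading term b^{2}: no divisor's leading term divides it; move \tfrac{1}{3}b^{2} to the remainder.
  leading term a: no divisor's leading term divides it; move -4a to the remainder.
  leading term b: no divisor's leading term divides it; move -\tfrac{1}{6}b to the remainder.
  remainder \tfrac{1}{2}b^{3} - \tfrac{15}{4}ab + \tfrac{1}{3}b^{2} - 4a - \tfrac{1}{6}b ≠ 0; add g_3 = \tfrac{1}{2}b^{3} - \tfrac{15}{4}ab + \tfrac{1}{3}b^{2} - 4a - \tfrac{1}{6}b to the basis.

S(f_1,g_3): lcm = a^{2}b^{3}. S = \tfrac{15}{2}a^{3}b - \tfrac{2}{3}a^{2}b^{2} + \tfrac{1}{2}b^{4} + 8a^{3} + \tfrac{1}{3}a^{2}b + \tfrac{1}{4}ab^{2} + \tfrac{1}{3}b^{3} - \tfrac{1}{6}b^{2}.
  leading term a^{3}b: subtract (\tfrac{5}{8}a)·f_1 from \tfrac{15}{2}a^{3}b - \tfrac{2}{3}a^{2}b^{2} + \tfrac{1}{2}b^{4} + 8a^{3} + \tfrac{1}{3}a^{2}b + \tfrac{1}{4}ab^{2} + \tfrac{1}{3}b^{3} - \tfrac{1}{6}b^{2} → -\tfrac{2}{3}a^{2}b^{2} + \tfrac{1}{2}b^{4} + 8a^{3} + \tfrac{1}{3}a^{2}b - \tfrac{7}{2}ab^{2} + \tfrac{1}{3}b^{3} - \tfrac{15}{8}a^{2} - \tfrac{5}{2}ab - \tfrac{1}{6}b^{2} + \tfrac{5}{4}a
  leading term a^{2}b^{2}: subtract (-\tfrac{1}{18}b)·f_1 from -\tfrac{2}{3}a^{2}b^{2} + \tfrac{1}{2}b^{4} + 8a^{3} + \tfrac{1}{3}a^{2}b - \tfrac{7}{2}ab^{2} + \tfrac{1}{3}b^{3} - \tfrac{15}{8}a^{2} - \tfrac{5}{2}ab - \tfrac{1}{6}b^{2} + \tfrac{5}{4}a → \tfrac{1}{2}b^{4} + 8a^{3} + \tfrac{1}{3}a^{2}b - \tfrac{7}{2}ab^{2} + \tfrac{2}{3}b^{3} - \tfrac{15}{8}a^{2} - \tfrac{7}{3}ab + \tfrac{1}{18}b^{2} + \tfrac{5}{4}a - \tfrac{1}{9}b
  leading term b^{4}: subtract (b)·g_3 from \tfrac{1}{2}b^{4} + 8a^{3} + \tfrac{1}{3}a^{2}b - \tfrac{7}{2}ab^{2} + \tfrac{2}{3}b^{3} - \tfrac{15}{8}a^{2} - \tfrac{7}{3}ab + \tfrac{1}{18}b^{2} + \tfrac{5}{4}a - \tfrac{1}{9}b → 8a^{3} + \tfrac{1}{3}a^{2}b + \tfrac{1}{4}ab^{2} + \tfrac{1}{3}b^{3} - \tfrac{15}{8}a^{2} + \tfrac{5}{3}ab + \tfrac{2}{9}b^{2} + \tfrac{5}{4}a - \tfrac{1}{9}b
  leading term a^{3}: no divisor's leading term divides it; move 8a^{3} to the remainder.
  leading term a^{2}b: subtract (\tfrac{1}{36})·f_1 from \tfrac{1}{3}a^{2}b + \tfrac{1}{4}ab^{2} + \tfrac{1}{3}b^{3} - \tfrac{15}{8}a^{2} + \tfrac{5}{3}ab + \tfrac{2}{9}b^{2} + \tfrac{5}{4}a - \tfrac{1}{9}b → \tfrac{1}{4}ab^{2} + \tfrac{1}{3}b^{3} - \tfrac{15}{8}a^{2} + \tfrac{5}{3}ab + \tfrac{1}{18}b^{2} + \tfrac{7}{6}a - \tfrac{2}{9}b + \tfrac{1}{18}
  leading term ab^{2}: subtract (\tfrac{1}{4})·f_2 from \tfrac{1}{4}ab^{2} + \tfrac{1}{3}b^{3} - \tfrac{15}{8}a^{2} + \tfrac{5}{3}ab + \tfrac{1}{18}b^{2} + \tfrac{7}{6}a - \tfrac{2}{9}b + \tfrac{1}{18} → \tfrac{1}{3}b^{3} - \tfrac{15}{8}a^{2} + \tfrac{5}{3}ab + \tfrac{1}{18}b^{2} + \tfrac{7}{6}a - \tfrac{11}{9}b - \tfrac{17}{18}
  leading term b^{3}: subtract (\tfrac{2}{3})·g_3 from \tfrac{1}{3}b^{3} - \tfrac{15}{8}a^{2} + \tfrac{5}{3}ab + \tfrac{1}{18}b^{2} + \tfrac{7}{6}a - \tfrac{11}{9}b - \tfrac{17}{18} → -\tfrac{15}{8}a^{2} + \tfrac{25}{6}ab - \tfrac{1}{6}b^{2} + \tfrac{23}{6}a - \tfrac{10}{9}b - \tfrac{17}{18}
  leading term a^{2}: no divisor's leading term divides it; move -\tfrac{15}{8}a^{2} to the remainder.
  leading term ab: no divisor's leading term divides it; move \tfrac{25}{6}ab to the remainder.
  leading term b^{2}: no divisor's leading term divides it; move -\tfrac{1}{6}b^{2} to the remainder.
  leading term a: no divisor's leading term divides it; move \tfrac{23}{6}a to the remainder.
  leading term b: no divisor's leading term divides it; move -\tfrac{10}{9}b to the remainder.
  leading term 1: no divisor's leading term divides it; move -\tfrac{17}{18} to the remainder.
  remainder 8a^{3} - \tfrac{15}{8}a^{2} + \tfrac{25}{6}ab - \tfrac{1}{6}b^{2} + \tfrac{23}{6}a - \tfrac{10}{9}b - \tfrac{17}{18} ≠ 0; add g_4 = 8a^{3} - \tfrac{15}{8}a^{2} + \tfrac{25}{6}ab - \tfrac{1}{6}b^{2} + \tfrac{23}{6}a - \tfrac{10}{9}b - \tfrac{17}{18} to the basis.

S(f_2,g_3): lcm = ab^{3}. S = \tfrac{15}{2}a^{2}b - \tfrac{2}{3}ab^{2} + 8a^{2} + \tfrac{1}{3}ab + 4b^{2} + 4b.
  leading term a^{2}b: subtract (\tfrac{5}{8})·f_1 from \tfrac{15}{2}a^{2}b - \tfrac{2}{3}ab^{2} + 8a^{2} + \tfrac{1}{3}ab + 4b^{2} + 4b → -\tfrac{2}{3}ab^{2} + 8a^{2} + \tfrac{1}{3}ab + \tfrac{1}{4}b^{2} - \tfrac{15}{8}a + \tfrac{3}{2}b + \tfrac{5}{4}
  leading term ab^{2}: subtract (-\tfrac{2}{3})·f_2 from -\tfrac{2}{3}ab^{2} + 8a^{2} + \tfrac{1}{3}ab + \tfrac{1}{4}b^{2} - \tfrac{15}{8}a + \tfrac{3}{2}b + \tfrac{5}{4} → 8a^{2} + \tfrac{1}{3}ab + \tfrac{1}{4}b^{2} - \tfrac{15}{8}a + \tfrac{25}{6}b + \tfrac{47}{12}
  leading term a^{2}: no divisor's leading term divides it; move 8a^{2} to the remainder.
  leading term ab: no divisor's leading term divides it; move \tfrac{1}{3}ab to the remainder.
  leading term b^{2}: no divisor's leading term divides it; move \tfrac{1}{4}b^{2} to the remainder.
  leading term a: no divisor's leading term divides it; move -\tfrac{15}{8}a to the remainder.
  leading term b: no divisor's leading term divides it; move \tfrac{25}{6}b to the remainder.
  leading term 1: no divisor's leading term divides it; move \tfrac{47}{12} to the remainder.
  remainder 8a^{2} + \tfrac{1}{3}ab + \tfrac{1}{4}b^{2} - \tfrac{15}{8}a + \tfrac{25}{6}b + \tfrac{47}{12} ≠ 0; add g_5 = 8a^{2} + \tfrac{1}{3}ab + \tfrac{1}{4}b^{2} - \tfrac{15}{8}a + \tfrac{25}{6}b + \tfrac{47}{12} to the basis.

The other S-polynomials (S(f_1,g_4), S(f_2,g_4), S(g_3,g_4), S(f_1,g_5), S(f_2,g_5), S(g_3,g_5), S(g_4,g_5)) all reduce to 0 modulo the current basis, so we have a Gröbner basis.
Inter-reduce: drop elements whose leading term is divisible by another's, tail-reduce, and make monic.

G = {ab^{2} + 4b + 4, b^{3} - \tfrac{15}{2}ab + \tfrac{2}{3}b^{2} - 8a - \tfrac{1}{3}b, a^{2} + \tfrac{1}{24}ab + \tfrac{1}{32}b^{2} - \tfrac{15}{64}a + \tfrac{25}{48}b + \tfrac{47}{96}}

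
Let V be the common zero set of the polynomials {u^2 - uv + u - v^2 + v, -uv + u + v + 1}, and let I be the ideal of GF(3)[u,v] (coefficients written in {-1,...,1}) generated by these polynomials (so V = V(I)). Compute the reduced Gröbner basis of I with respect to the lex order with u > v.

G = {u + v^3 - v^2 + 1, v^4 + v^3 + v^2 - v}

f_1 = u^2 - uv + u - v^2 + v, LT = u^2.
f_2 = -uv + u + v + 1, LT = uv.

S(f_1,f_2): lcm = u^2v. S = u^2 - uv^2 - uv + u - v^3 + v^2.
  leading term u^2: subtract (1)·f_1 from u^2 - uv^2 - uv + u - v^3 + v^2 → -uv^2 - v^3 - v^2 - v
  leading term uv^2: subtract (v)·f_2 from -uv^2 - v^3 - v^2 - v → -uv - v^3 + v^2 + v
  leading term uv: subtract (1)·f_2 from -uv - v^3 + v^2 + v → -u - v^3 + v^2 - 1
  leading term u: no divisor's leading term divides it; move -u to the remainder.
  leading term v^3: no divisor's leading term divides it; move -v^3 to the remainder.
  leading term v^2: no divisor's leading term divides it; move v^2 to the remainder.
  leading term 1: no divisor's leading term divides it; move -1 to the remainder.
  remainder -u - v^3 + v^2 - 1 ≠ 0; add g_3 = -u - v^3 + v^2 - 1 to the basis.

S(f_2,g_3): lcm = uv. S = -u - v^4 + v^3 + v - 1.
  leading term u: subtract (1)·g_3 from -u - v^4 + v^3 + v - 1 → -v^4 - v^3 - v^2 + v
  leading term v^4: no divisor's leading term divides it; move -v^4 to the remainder.
  leading term v^3: no divisor's leading term divides it; move -v^3 to the remainder.
  leading term v^2: no divisor's leading term divides it; move -v^2 to the remainder.
  leading term v: no divisor's leading term divides it; move v to the remainder.
  remainder -v^4 - v^3 - v^2 + v ≠ 0; add g_4 = -v^4 - v^3 - v^2 + v to the basis.

The other S-polynomials (S(f_1,g_3), S(f_1,g_4), S(f_2,g_4), S(g_3,g_4)) all reduce to 0 modulo the current basis, so we have a Gröbner basis.
Inter-reduce: drop elements whose leading term is divisible by another's, tail-reduce, and make monic.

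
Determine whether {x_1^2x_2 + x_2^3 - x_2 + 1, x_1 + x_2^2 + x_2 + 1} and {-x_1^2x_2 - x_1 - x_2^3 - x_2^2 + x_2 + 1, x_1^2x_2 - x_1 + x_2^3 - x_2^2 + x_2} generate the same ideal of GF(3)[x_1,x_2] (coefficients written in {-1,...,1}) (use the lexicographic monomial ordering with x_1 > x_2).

No, the ideals differ.

For a fixed monomial order, each ideal has a unique reduced Gröbner basis; comparing bases decides equality.
Buchberger on the first generating set:
f_1 = x_1^2x_2 + x_2^3 - x_2 + 1, LT = x_1^2x_2.
f_2 = x_1 + x_2^2 + x_2 + 1, LT = x_1.

S(f_1,f_2): lcm = x_1^2x_2. S = -x_1x_2^3 - x_1x_2^2 - x_1x_2 + x_2^3 - x_2 + 1.
  leading term x_1x_2^3: subtract (-x_2^3)·f_2 from -x_1x_2^3 - x_1x_2^2 - x_1x_2 + x_2^3 - x_2 + 1 → -x_1x_2^2 - x_1x_2 + x_2^5 + x_2^4 - x_2^3 - x_2 + 1
  leading term x_1x_2^2: subtract (-x_2^2)·f_2 from -x_1x_2^2 - x_1x_2 + x_2^5 + x_2^4 - x_2^3 - x_2 + 1 → -x_1x_2 + x_2^5 - x_2^4 + x_2^2 - x_2 + 1
  leading term x_1x_2: subtract (-x_2)·f_2 from -x_1x_2 + x_2^5 - x_2^4 + x_2^2 - x_2 + 1 → x_2^5 - x_2^4 + x_2^3 - x_2^2 + 1
  leading term x_2^5: no divisor's leading term divides it; move x_2^5 to the remainder.
  leading term x_2^4: no divisor's leading term divides it; move -x_2^4 to the remainder.
  leading term x_2^3: no divisor's leading term divides it; move x_2^3 to the remainder.
  leading term x_2^2: no divisor's leading term divides it; move -x_2^2 to the remainder.
  leading term 1: no divisor's leading term divides it; move 1 to the remainder.
  remainder x_2^5 - x_2^4 + x_2^3 - x_2^2 + 1 ≠ 0; add g_3 = x_2^5 - x_2^4 + x_2^3 - x_2^2 + 1 to the basis.

The other S-polynomials (S(f_1,g_3), S(f_2,g_3)) all reduce to 0 modulo the current basis, so we have a Gröbner basis.
Inter-reduce: drop elements whose leading term is divisible by another's, tail-reduce, and make monic.
Reduced Gröbner basis: {x_1 + x_2^2 + x_2 + 1, x_2^5 - x_2^4 + x_2^3 - x_2^2 + 1}.

Buchberger on the second generating set:
h_1 = -x_1^2x_2 - x_1 - x_2^3 - x_2^2 + x_2 + 1, LT = x_1^2x_2.
h_2 = x_1^2x_2 - x_1 + x_2^3 - x_2^2 + x_2, LT = x_1^2x_2.

S(h_1,h_2): lcm = x_1^2x_2. S = -x_1 - x_2^2 + x_2 - 1.
  leading term x_1: no divisor's leading term divides it; move -x_1 to the remainder.
  leading term x_2^2: no divisor's leading term divides it; move -x_2^2 to the remainder.
  leading term x_2: no divisor's leading term divides it; move x_2 to the remainder.
  leading term 1: no divisor's leading term divides it; move -1 to the remainder.
  remainder -x_1 - x_2^2 + x_2 - 1 ≠ 0; add k_3 = -x_1 - x_2^2 + x_2 - 1 to the basis.

S(h_1,k_3): lcm = x_1^2x_2. S = -x_1x_2^3 + x_1x_2^2 - x_1x_2 + x_1 + x_2^3 + x_2^2 - x_2 - 1.
  leading term x_1x_2^3: subtract (x_2^3)·k_3 from -x_1x_2^3 + x_1x_2^2 - x_1x_2 + x_1 + x_2^3 + x_2^2 - x_2 - 1 → x_1x_2^2 - x_1x_2 + x_1 + x_2^5 - x_2^4 - x_2^3 + x_2^2 - x_2 - 1
  leading term x_1x_2^2: subtract (-x_2^2)·k_3 from x_1x_2^2 - x_1x_2 + x_1 + x_2^5 - x_2^4 - x_2^3 + x_2^2 - x_2 - 1 → -x_1x_2 + x_1 + x_2^5 + x_2^4 - x_2 - 1
  leading term x_1x_2: subtract (x_2)·k_3 from -x_1x_2 + x_1 + x_2^5 + x_2^4 - x_2 - 1 → x_1 + x_2^5 + x_2^4 + x_2^3 - x_2^2 - 1
  leading term x_1: subtract (-1)·k_3 from x_1 + x_2^5 + x_2^4 + x_2^3 - x_2^2 - 1 → x_2^5 + x_2^4 + x_2^3 + x_2^2 + x_2 + 1
  leading term x_2^5: no divisor's leading term divides it; move x_2^5 to the remainder.
  leading term x_2^4: no divisor's leading term divides it; move x_2^4 to the remainder.
  leading term x_2^3: no divisor's leading term divides it; move x_2^3 to the remainder.
  leading term x_2^2: no divisor's leading term divides it; move x_2^2 to the remainder.
  leading term x_2: no divisor's leading term divides it; move x_2 to the remainder.
  leading term 1: no divisor's leading term divides it; move 1 to the remainder.
  remainder x_2^5 + x_2^4 + x_2^3 + x_2^2 + x_2 + 1 ≠ 0; add k_4 = x_2^5 + x_2^4 + x_2^3 + x_2^2 + x_2 + 1 to the basis.

The other S-polynomials (S(h_2,k_3), S(h_1,k_4), S(h_2,k_4), S(k_3,k_4)) all reduce to 0 modulo the current basis, so we have a Gröbner basis.
Inter-reduce: drop elements whose leading term is divisible by another's, tail-reduce, and make monic.
Reduced Gröbner basis: {x_1 + x_2^2 - x_2 + 1, x_2^5 + x_2^4 + x_2^3 + x_2^2 + x_2 + 1}.

The bases are distinct; the ideals are different.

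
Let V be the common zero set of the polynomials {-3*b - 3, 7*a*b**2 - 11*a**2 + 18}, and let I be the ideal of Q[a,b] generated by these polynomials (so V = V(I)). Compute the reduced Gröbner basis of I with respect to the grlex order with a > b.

G = {a**2 - 7/11*a - 18/11, b + 1}

f_1 = -3*b - 3, LT = b.
f_2 = 7*a*b**2 - 11*a**2 + 18, LT = a*b**2.

S(f_1,f_2): lcm = a*b**2. S = 11/7*a**2 + a*b - 18/7.
  leading term a**2: no divisor's leading term divides it; move 11/7*a**2 to the remainder.
  leading term a*b: subtract (-1/3*a)·f_1 from a*b - 18/7 → -a - 18/7
  leading term a: no divisor's leading term divides it; move -a to the remainder.
  leading term 1: no divisor's leading term divides it; move -18/7 to the remainder.
  remainder 11/7*a**2 - a - 18/7 ≠ 0; add g_3 = 11/7*a**2 - a - 18/7 to the basis.

The other S-polynomials (S(f_1,g_3), S(f_2,g_3)) all reduce to 0 modulo the current basis, so we have a Gröbner basis.
Inter-reduce: drop elements whose leading term is divisible by another's, tail-reduce, and make monic.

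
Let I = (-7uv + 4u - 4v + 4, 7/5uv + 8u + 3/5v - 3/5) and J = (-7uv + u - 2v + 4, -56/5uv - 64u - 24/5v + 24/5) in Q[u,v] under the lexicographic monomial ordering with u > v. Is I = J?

Since reduced Gröbner bases are canonical representatives of ideals under a given ordering, it suffices to compute and compare them.
Buchberger on the first generating set:
f_1 = -7uv + 4u - 4v + 4, LT = uv.
f_2 = 7/5uv + 8u + 3/5v - 3/5, LT = uv.

S(f_1,f_2): lcm = uv. S = -44/7u + 1/7v - 1/7.
  leading term u: no divisor's leading term divides it; move -44/7u to the remainder.
  leading term v: no divisor's leading term divides it; move 1/7v to the remainder.
  leading term 1: no divisor's leading term divides it; move -1/7 to the remainder.
  remainder -44/7u + 1/7v - 1/7 ≠ 0; add g_3 = -44/7u + 1/7v - 1/7 to the basis.

S(f_1,g_3): lcm = uv. S = -4/7u + 1/44v^2 + 169/308v - 4/7.
  leading term u: subtract (1/11)·g_3 from -4/7u + 1/44v^2 + 169/308v - 4/7 → 1/44v^2 + 15/28v - 43/77
  leading term v^2: no divisor's leading term divides it; move 1/44v^2 to the remainder.
  leading term v: no divisor's leading term divides it; move 15/28v to the remainder.
  leading term 1: no divisor's leading term divides it; move -43/77 to the remainder.
  remainder 1/44v^2 + 15/28v - 43/77 ≠ 0; add g_4 = 1/44v^2 + 15/28v - 43/77 to the basis.

S(f_2,g_3): lcm = uv. S = 40/7u + 1/44v^2 + 125/308v - 3/7.
  leading term u: subtract (-10/11)·g_3 from 40/7u + 1/44v^2 + 125/308v - 3/7 → 1/44v^2 + 15/28v - 43/77
  leading term v^2: subtract (1)·g_4 from 1/44v^2 + 15/28v - 43/77 → 0
  remainder 0.

S(f_1,g_4): lcm = uv^2. S = -169/7uv + 172/7u + 4/7v^2 - 4/7v.
  leading term uv: subtract (169/49)·f_1 from -169/7uv + 172/7u + 4/7v^2 - 4/7v → 528/49u + 4/7v^2 + 648/49v - 676/49
  leading term u: subtract (-12/7)·g_3 from 528/49u + 4/7v^2 + 648/49v - 676/49 → 4/7v^2 + 660/49v - 688/49
  leading term v^2: subtract (176/7)·g_4 from 4/7v^2 + 660/49v - 688/49 → 0
  remainder 0.

S(f_2,g_4): lcm = uv^2. S = -125/7uv + 172/7u + 3/7v^2 - 3/7v.
  leading term uv: subtract (125/49)·f_1 from -125/7uv + 172/7u + 3/7v^2 - 3/7v → 704/49u + 3/7v^2 + 479/49v - 500/49
  leading term u: subtract (-16/7)·g_3 from 704/49u + 3/7v^2 + 479/49v - 500/49 → 3/7v^2 + 495/49v - 516/49
  leading term v^2: subtract (132/7)·g_4 from 3/7v^2 + 495/49v - 516/49 → 0
  remainder 0.

S(g_3,g_4): leading monomials are coprime, so the S-polynomial reduces to 0 (Buchberger's first criterion).
Every S-polynomial of the final basis reduces to 0, so we have a Gröbner basis.
Inter-reduce: drop elements whose leading term is divisible by another's, tail-reduce, and make monic.
Reduced Gröbner basis: {u - 1/44v + 1/44, v^2 + 165/7v - 172/7}.

Buchberger on the second generating set:
h_1 = -7uv + u - 2v + 4, LT = uv.
h_2 = -56/5uv - 64u - 24/5v + 24/5, LT = uv.

S(h_1,h_2): lcm = uv. S = -41/7u - 1/7v - 1/7.
  leading term u: no divisor's leading term divides it; move -41/7u to the remainder.
  leading term v: no divisor's leading term divides it; move -1/7v to the remainder.
  leading term 1: no divisor's leading term divides it; move -1/7 to the remainder.
  remainder -41/7u - 1/7v - 1/7 ≠ 0; add k_3 = -41/7u - 1/7v - 1/7 to the basis.

S(h_1,k_3): lcm = uv. S = -1/7u - 1/41v^2 + 75/287v - 4/7.
  leading term u: subtract (1/41)·k_3 from -1/7u - 1/41v^2 + 75/287v - 4/7 → -1/41v^2 + 76/287v - 163/287
  leading term v^2: no divisor's leading term divides it; move -1/41v^2 to the remainder.
  leading term v: no divisor's leading term divides it; move 76/287v to the remainder.
  leading term 1: no divisor's leading term divides it; move -163/287 to the remainder.
  remainder -1/41v^2 + 76/287v - 163/287 ≠ 0; add k_4 = -1/41v^2 + 76/287v - 163/287 to the basis.

S(h_2,k_3): lcm = uv. S = 40/7u - 1/41v^2 + 116/287v - 3/7.
  leading term u: subtract (-40/41)·k_3 from 40/7u - 1/41v^2 + 116/287v - 3/7 → -1/41v^2 + 76/287v - 163/287
  leading term v^2: subtract (1)·k_4 from -1/41v^2 + 76/287v - 163/287 → 0
  remainder 0.

S(h_1,k_4): lcm = uv^2. S = 75/7uv - 163/7u + 2/7v^2 - 4/7v.
  leading term uv: subtract (-75/49)·h_1 from 75/7uv - 163/7u + 2/7v^2 - 4/7v → -1066/49u + 2/7v^2 - 178/49v + 300/49
  leading term u: subtract (26/7)·k_3 from -1066/49u + 2/7v^2 - 178/49v + 300/49 → 2/7v^2 - 152/49v + 326/49
  leading term v^2: subtract (-82/7)·k_4 from 2/7v^2 - 152/49v + 326/49 → 0
  remainder 0.

S(h_2,k_4): lcm = uv^2. S = 116/7uv - 163/7u + 3/7v^2 - 3/7v.
  leading term uv: subtract (-116/49)·h_1 from 116/7uv - 163/7u + 3/7v^2 - 3/7v → -1025/49u + 3/7v^2 - 253/49v + 464/49
  leading term u: subtract (25/7)·k_3 from -1025/49u + 3/7v^2 - 253/49v + 464/49 → 3/7v^2 - 228/49v + 489/49
  leading term v^2: subtract (-123/7)·k_4 from 3/7v^2 - 228/49v + 489/49 → 0
  remainder 0.

S(k_3,k_4): leading monomials are coprime, so the S-polynomial reduces to 0 (Buchberger's first criterion).
Every S-polynomial of the final basis reduces to 0, so we have a Gröbner basis.
Inter-reduce: drop elements whose leading term is divisible by another's, tail-reduce, and make monic.
Reduced Gröbner basis: {u + 1/41v + 1/41, v^2 - 76/7v + 163/7}.

Since the reduced bases disagree, the two ideals are not the same.

No, the ideals differ.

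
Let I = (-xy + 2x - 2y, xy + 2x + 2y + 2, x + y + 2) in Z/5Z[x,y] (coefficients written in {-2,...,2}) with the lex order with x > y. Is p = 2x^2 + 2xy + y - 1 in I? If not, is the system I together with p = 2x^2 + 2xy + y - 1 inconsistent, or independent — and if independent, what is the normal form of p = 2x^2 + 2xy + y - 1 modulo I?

First compute the reduced Gröbner basis of I by Buchberger's algorithm.
f_1 = -xy + 2x - 2y, LT = xy.
f_2 = xy + 2x + 2y + 2, LT = xy.
f_3 = x + y + 2, LT = x.

S(f_1,f_2): lcm = xy. S = x - 2.
  reduce S modulo (f_1, f_2, f_3):
  remainder -y + 1 ≠ 0; add h_4 = -y + 1 to the basis.

The other S-polynomials (S(f_1,f_3), S(f_2,f_3), S(f_1,h_4), S(f_2,h_4), S(f_3,h_4)) all reduce to 0 modulo the current basis, so we have a Gröbner basis.
Inter-reduce: drop elements whose leading term is divisible by another's, tail-reduce, and make monic.
Reduced Gröbner basis: {x - 2, y - 1}.
Label its elements g_1 = x - 2, g_2 = y - 1.

Reduce p = 2x^2 + 2xy + y - 1 modulo G:
  leading term x^2: subtract (2x)·g_1 from 2x^2 + 2xy + y - 1 → 2xy - x + y - 1
  leading term xy: subtract (2y)·g_1 from 2xy - x + y - 1 → -x - 1
  leading term x: subtract (-1)·g_1 from -x - 1 → 2
  leading term 1: no divisor's leading term divides it; move 2 to the remainder.
  normal form = 2.
The normal form is nonzero, so p ∉ I. Since p minus its normal form lies in I, I + (p) = I + (r) where r = 2; decide whether this ideal is the whole ring.
Here r = 2 is a nonzero constant, hence a unit: 1 ∈ I + (p), the Gröbner basis of I + (p) is {1}, and the enlarged system has no common solution — adjoining p is inconsistent.

Ideal membership is decidable via reduction modulo a Gröbner basis.

Adjoining 2x^2 + 2xy + y - 1 makes the ideal the whole ring: the system is inconsistent.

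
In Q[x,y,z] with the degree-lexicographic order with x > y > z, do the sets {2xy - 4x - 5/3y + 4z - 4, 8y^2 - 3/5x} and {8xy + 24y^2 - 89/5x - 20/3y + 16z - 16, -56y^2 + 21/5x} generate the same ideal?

For a fixed monomial order, each ideal has a unique reduced Gröbner basis; comparing bases decides equality.
Buchberger on the first generating set:
f_1 = 2xy - 4x - 5/3y + 4z - 4, LT = xy.
f_2 = 8y^2 - 3/5x, LT = y^2.

S(f_1,f_2): lcm = xy^2. S = 3/40x^2 - 2xy - 5/6y^2 + 2yz - 2y.
  leading term x^2: no divisor's leading term divides it; move 3/40x^2 to the remainder.
  leading term xy: subtract (-1)·f_1 from -2xy - 5/6y^2 + 2yz - 2y → -5/6y^2 + 2yz - 4x - 11/3y + 4z - 4
  leading term y^2: subtract (-5/48)·f_2 from -5/6y^2 + 2yz - 4x - 11/3y + 4z - 4 → 2yz - 65/16x - 11/3y + 4z - 4
  leading term yz: no divisor's leading term divides it; move 2yz to the remainder.
  leading term x: no divisor's leading term divides it; move -65/16x to the remainder.
  leading term y: no divisor's leading term divides it; move -11/3y to the remainder.
  leading term z: no divisor's leading term divides it; move 4z to the remainder.
  leading term 1: no divisor's leading term divides it; move -4 to the remainder.
  remainder 3/40x^2 + 2yz - 65/16x - 11/3y + 4z - 4 ≠ 0; add g_3 = 3/40x^2 + 2yz - 65/16x - 11/3y + 4z - 4 to the basis.

The other S-polynomials (S(f_1,g_3), S(f_2,g_3)) all reduce to 0 modulo the current basis, so we have a Gröbner basis.
Inter-reduce: drop elements whose leading term is divisible by another's, tail-reduce, and make monic.
Reduced Gröbner basis: {x^2 + 80/3yz - 325/6x - 440/9y + 160/3z - 160/3, xy - 2x - 5/6y + 2z - 2, y^2 - 3/40x}.

Buchberger on the second generating set:
h_1 = 8xy + 24y^2 - 89/5x - 20/3y + 16z - 16, LT = xy.
h_2 = -56y^2 + 21/5x, LT = y^2.

S(h_1,h_2): lcm = xy^2. S = 3y^3 + 3/40x^2 - 89/40xy - 5/6y^2 + 2yz - 2y.
  leading term y^3: subtract (-3/56y)·h_2 from 3y^3 + 3/40x^2 - 89/40xy - 5/6y^2 + 2yz - 2y → 3/40x^2 - 2xy - 5/6y^2 + 2yz - 2y
  leading term x^2: no divisor's leading term divides it; move 3/40x^2 to the remainder.
  leading term xy: subtract (-1/4)·h_1 from -2xy - 5/6y^2 + 2yz - 2y → 31/6y^2 + 2yz - 89/20x - 11/3y + 4z - 4
  leading term y^2: subtract (-31/336)·h_2 from 31/6y^2 + 2yz - 89/20x - 11/3y + 4z - 4 → 2yz - 65/16x - 11/3y + 4z - 4
  leading term yz: no divisor's leading term divides it; move 2yz to the remainder.
  leading term x: no divisor's leading term divides it; move -65/16x to the remainder.
  leading term y: no divisor's leading term divides it; move -11/3y to the remainder.
  leading term z: no divisor's leading term divides it; move 4z to the remainder.
  leading term 1: no divisor's leading term divides it; move -4 to the remainder.
  remainder 3/40x^2 + 2yz - 65/16x - 11/3y + 4z - 4 ≠ 0; add k_3 = 3/40x^2 + 2yz - 65/16x - 11/3y + 4z - 4 to the basis.

The other S-polynomials (S(h_1,k_3), S(h_2,k_3)) all reduce to 0 modulo the current basis, so we have a Gröbner basis.
Inter-reduce: drop elements whose leading term is divisible by another's, tail-reduce, and make monic.
Reduced Gröbner basis: {x^2 + 80/3yz - 325/6x - 440/9y + 160/3z - 160/3, xy - 2x - 5/6y + 2z - 2, y^2 - 3/40x}.

These coincide, so the ideals are equal.
The choice of monomial ordering does not affect the verdict — as long as both bases are computed under the same ordering, their equality decides ideal equality.

Yes, the ideals are equal.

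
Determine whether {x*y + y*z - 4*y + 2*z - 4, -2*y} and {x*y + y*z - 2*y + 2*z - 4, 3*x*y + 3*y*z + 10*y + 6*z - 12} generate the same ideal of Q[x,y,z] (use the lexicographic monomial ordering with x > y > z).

Two ideals are equal iff their reduced Gröbner bases coincide (the reduced basis is unique for a fixed ordering).
Buchberger on the first generating set:
f_1 = x*y + y*z - 4*y + 2*z - 4, LT = x*y.
f_2 = -2*y, LT = y.

S(f_1,f_2): lcm = x*y. S = y*z - 4*y + 2*z - 4.
  reduce S modulo (f_1, f_2):
  remainder 2*z - 4 ≠ 0; add g_3 = 2*z - 4 to the basis.

The other S-polynomials (S(f_1,g_3), S(f_2,g_3)) all reduce to 0 modulo the current basis, so we have a Gröbner basis.
Inter-reduce: drop elements whose leading term is divisible by another's, tail-reduce, and make monic.
Reduced Gröbner basis: {y, z - 2}.

Buchberger on the second generating set:
h_1 = x*y + y*z - 2*y + 2*z - 4, LT = x*y.
h_2 = 3*x*y + 3*y*z + 10*y + 6*z - 12, LT = x*y.

S(h_1,h_2): lcm = x*y. S = -16/3*y.
  reduce S modulo (h_1, h_2):
  remainder -16/3*y ≠ 0; add k_3 = -16/3*y to the basis.

S(h_1,k_3): lcm = x*y. S = y*z - 2*y + 2*z - 4.
  reduce S modulo (h_1, h_2, k_3):
  remainder 2*z - 4 ≠ 0; add k_4 = 2*z - 4 to the basis.

The other S-polynomials (S(h_2,k_3), S(h_1,k_4), S(h_2,k_4), S(k_3,k_4)) all reduce to 0 modulo the current basis, so we have a Gröbner basis.
Inter-reduce: drop elements whose leading term is divisible by another's, tail-reduce, and make monic.
Reduced Gröbner basis: {y, z - 2}.

Same reduced basis, so the two generating sets span the same ideal.

Yes, the ideals are equal.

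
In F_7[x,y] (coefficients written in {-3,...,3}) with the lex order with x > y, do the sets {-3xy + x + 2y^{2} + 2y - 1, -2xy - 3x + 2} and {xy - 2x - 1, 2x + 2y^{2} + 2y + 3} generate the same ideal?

For a fixed monomial order, each ideal has a unique reduced Gröbner basis; comparing bases decides equality.
Buchberger on the first generating set:
f_1 = -3xy + x + 2y^{2} + 2y - 1, LT = xy.
f_2 = -2xy - 3x + 2, LT = xy.

S(f_1,f_2): lcm = xy. S = -3x - 3y^{2} - 3y - 1.
  leading term x: no divisor's leading term divides it; move -3x to the remainder.
  leading term y^{2}: no divisor's leading term divides it; move -3y^{2} to the remainder.
  leading term y: no divisor's leading term divides it; move -3y to the remainder.
  leading term 1: no divisor's leading term divides it; move -1 to the remainder.
  remainder -3x - 3y^{2} - 3y - 1 ≠ 0; add g_3 = -3x - 3y^{2} - 3y - 1 to the basis.

S(f_1,g_3): lcm = xy. S = 2x - y^{3} + 3y^{2} - y - 2.
  leading term x: subtract (-3)·g_3 from 2x - y^{3} + 3y^{2} - y - 2 → -y^{3} + y^{2} - 3y + 2
  leading term y^{3}: no divisor's leading term divides it; move -y^{3} to the remainder.
  leading term y^{2}: no divisor's leading term divides it; move y^{2} to the remainder.
  leading term y: no divisor's leading term divides it; move -3y to the remainder.
  leading term 1: no divisor's leading term divides it; move 2 to the remainder.
  remainder -y^{3} + y^{2} - 3y + 2 ≠ 0; add g_4 = -y^{3} + y^{2} - 3y + 2 to the basis.

The other S-polynomials (S(f_2,g_3), S(f_1,g_4), S(f_2,g_4), S(g_3,g_4)) all reduce to 0 modulo the current basis, so we have a Gröbner basis.
Inter-reduce: drop elements whose leading term is divisible by another's, tail-reduce, and make monic.
Reduced Gröbner basis: {x + y^{2} + y - 2, y^{3} - y^{2} + 3y - 2}.

Buchberger on the second generating set:
h_1 = xy - 2x - 1, LT = xy.
h_2 = 2x + 2y^{2} + 2y + 3, LT = x.

S(h_1,h_2): lcm = xy. S = -2x - y^{3} - y^{2} + 2y - 1.
  leading term x: subtract (-1)·h_2 from -2x - y^{3} - y^{2} + 2y - 1 → -y^{3} + y^{2} - 3y + 2
  leading term y^{3}: no divisor's leading term divides it; move -y^{3} to the remainder.
  leading term y^{2}: no divisor's leading term divides it; move y^{2} to the remainder.
  leading term y: no divisor's leading term divides it; move -3y to the remainder.
  leading term 1: no divisor's leading term divides it; move 2 to the remainder.
  remainder -y^{3} + y^{2} - 3y + 2 ≠ 0; add k_3 = -y^{3} + y^{2} - 3y + 2 to the basis.

The other S-polynomials (S(h_1,k_3), S(h_2,k_3)) all reduce to 0 modulo the current basis, so we have a Gröbner basis.
Inter-reduce: drop elements whose leading term is divisible by another's, tail-reduce, and make monic.
Reduced Gröbner basis: {x + y^{2} + y - 2, y^{3} - y^{2} + 3y - 2}.

The two bases agree; hence the ideals are identical.

Yes, the ideals are equal.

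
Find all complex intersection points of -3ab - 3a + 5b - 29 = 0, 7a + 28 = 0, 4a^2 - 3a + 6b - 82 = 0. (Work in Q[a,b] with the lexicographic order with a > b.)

Compute a lex Gröbner basis by Buchberger's algorithm.
f_1 = -3ab - 3a + 5b - 29, LT = ab.
f_2 = 7a + 28, LT = a.
f_3 = 4a^2 - 3a + 6b - 82, LT = a^2.

S(f_1,f_2): lcm = ab. S = a - 17/3b + 29/3.
  leading term a: subtract (1/7)·f_2 from a - 17/3b + 29/3 → -17/3b + 17/3
  leading term b: no divisor's leading term divides it; move -17/3b to the remainder.
  leading term 1: no divisor's leading term divides it; move 17/3 to the remainder.
  remainder -17/3b + 17/3 ≠ 0; add h_4 = -17/3b + 17/3 to the basis.

The other S-polynomials (S(f_1,f_3), S(f_2,f_3), S(f_1,h_4), S(f_2,h_4), S(f_3,h_4)) all reduce to 0 modulo the current basis, so we have a Gröbner basis.
Inter-reduce: drop elements whose leading term is divisible by another's, tail-reduce, and make monic.
Reduced Gröbner basis: {a + 4, b - 1}.

Since the basis is lex-ordered, b - 1 is univariate in b. Its roots are {1}. Back-substituting each root into the other basis elements fixes the other coordinates.
  b = 1: the earlier basis element becomes a + 4 = 0, giving a = -4 — point (-4, 1).
Check: every point annihilates each of the original generators.

{(-4, 1)}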